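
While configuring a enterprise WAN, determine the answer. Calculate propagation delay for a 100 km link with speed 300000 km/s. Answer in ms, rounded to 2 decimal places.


Given: distance = 100 km, speed = 300000 km/s
Delay = distance / speed = 100 / 300000 seconds
Delay in ms = 100 * 1000 / 300000
Delay = 0.3333 ms
Rounded to 2 dp = 0.33 ms

0.33


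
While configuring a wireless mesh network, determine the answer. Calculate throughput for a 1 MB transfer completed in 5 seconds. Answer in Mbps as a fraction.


Given: file = 1 MB, time = 5 s
File in Mb = 1 * 8 = 8 Mb
Throughput = 8 / 5 Mbps
Throughput = 8/5 Mbps

8/5


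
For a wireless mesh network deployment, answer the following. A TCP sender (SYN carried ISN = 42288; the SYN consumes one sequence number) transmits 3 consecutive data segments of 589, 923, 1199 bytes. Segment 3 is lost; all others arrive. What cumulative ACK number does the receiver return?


SYN uses sequence number 42288; first data byte = ISN + 1 = 42289.
Segment 1: SEQ = 42289, len = 589 B, covers [42289, 42877]
Segment 2: SEQ = 42878, len = 923 B, covers [42878, 43800]
Segment 3: SEQ = 43801, len = 1199 B, covers [43801, 44999] [LOST]
In-order data received: bytes [42289, 43800] (segments 1..2).
Segment 3 missing -> gap begins at byte 43801.
Cumulative ACK = next expected in-order byte = 42289 + 589 + 923 = 43801

43801


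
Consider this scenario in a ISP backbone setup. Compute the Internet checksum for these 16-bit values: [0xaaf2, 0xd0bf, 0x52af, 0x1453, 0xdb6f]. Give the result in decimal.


Given words: [0xaaf2, 0xd0bf, 0x52af, 0x1453, 0xdb6f]
Step 1: Sum all words
Raw sum = 43762 + 53439 + 21167 + 5203 + 56175 = 179746
Step 2: Fold carry: (48674 + 2) = 48676
One's complement = ~48676 & 0xFFFF = 16859

16859


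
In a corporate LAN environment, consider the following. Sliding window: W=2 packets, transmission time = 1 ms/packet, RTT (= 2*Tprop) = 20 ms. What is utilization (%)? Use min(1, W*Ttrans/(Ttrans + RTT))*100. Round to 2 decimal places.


Given: W = 2, Ttrans = 1 ms, RTT = 20 ms (= 2 * Tprop, Tprop = 10 ms)
Cycle time = Ttrans + RTT = 1 + 20 = 21 ms (first packet sent until its ACK returns)
W * Ttrans = 2 * 1 = 2 ms of sending per cycle
W * Ttrans / (Ttrans + RTT) = 2 / 21 = 0.095238
U = min(1, 0.095238) = 0.095238
U% = 9.52%

9.52


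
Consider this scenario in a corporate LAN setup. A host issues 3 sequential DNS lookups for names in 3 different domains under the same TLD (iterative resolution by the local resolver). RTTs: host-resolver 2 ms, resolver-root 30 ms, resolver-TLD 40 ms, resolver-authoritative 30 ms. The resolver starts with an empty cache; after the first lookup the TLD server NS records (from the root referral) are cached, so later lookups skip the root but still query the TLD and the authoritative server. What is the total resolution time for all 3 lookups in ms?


Lookup 1 (cold cache): local + root + TLD + auth = 2 + 30 + 40 + 30 = 102 ms
Lookups 2..3 (TLD NS cached -> skip root; new domain -> still ask TLD and auth): local + TLD + auth = 2 + 40 + 30 = 72 ms each
Remaining 2 lookups: 2 * 72 = 144 ms
Total = 102 + 144 = 246 ms

246


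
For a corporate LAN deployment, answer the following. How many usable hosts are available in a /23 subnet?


Given: subnet mask /23
Host bits = 32 - 23 = 9
Total addresses = 2^9 = 512
Usable hosts = 512 - 2 (network + broadcast) = 510

510


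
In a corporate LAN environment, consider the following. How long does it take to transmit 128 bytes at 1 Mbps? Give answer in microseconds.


Given: packet = 128 bytes, bandwidth = 1 Mbps
Packet in bits = 128 * 8 = 1024 bits
Bandwidth = 1 * 10^6 = 1000000 bps
Time = 1024 / 1000000 seconds
Time in us = 1024 * 10^6 / 1000000 = 1024

1024


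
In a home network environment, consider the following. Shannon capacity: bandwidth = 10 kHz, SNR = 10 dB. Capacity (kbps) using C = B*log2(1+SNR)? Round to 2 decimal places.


Given: B = 10 kHz, SNR = 10 dB
SNR linear = 10^(10/10) = 10
1 + SNR = 11
log2(11) = 3.4594316186
C = 10 * 1000 * 3.4594316186 = 34594.3162 bps
C = 34.594316 kbps -> 34.59 kbps (2 dp)

34.59


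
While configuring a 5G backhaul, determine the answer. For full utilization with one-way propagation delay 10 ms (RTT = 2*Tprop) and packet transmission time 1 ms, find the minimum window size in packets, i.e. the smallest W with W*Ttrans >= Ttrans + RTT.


Given: Ttrans = 1 ms, RTT = 20 ms (= 2 * Tprop, Tprop = 10 ms)
Time until first ACK returns = Ttrans + RTT = 1 + 20 = 21 ms
Need W * Ttrans >= Ttrans + RTT  ->  W >= (Ttrans + RTT) / Ttrans
(Ttrans + RTT) / Ttrans = 21 / 1 = 21
W_min = ceil(21) = 21

21


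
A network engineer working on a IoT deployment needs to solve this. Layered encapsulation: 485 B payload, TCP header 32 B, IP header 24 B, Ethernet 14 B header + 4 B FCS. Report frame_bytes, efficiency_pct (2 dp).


TCP segment = 485 + 32 = 517 B
IP packet = 517 + 24 = 541 B
Ethernet frame = 541 + 14 + 4 = 559 B
Efficiency = app / frame = 485 / 559 = 0.867621 = 86.7621% -> 86.76% (2 dp)

559, 86.76


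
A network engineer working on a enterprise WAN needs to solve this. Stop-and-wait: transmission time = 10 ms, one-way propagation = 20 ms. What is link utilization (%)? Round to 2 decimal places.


Given: Ttrans = 10 ms, Tprop = 20 ms
RTT = 2 * Tprop = 2 * 20 = 40 ms
U = Ttrans / (Ttrans + RTT)
U = 10 / (10 + 40)
U = 10 / 50 = 0.2
U% = 20.00%

20.00


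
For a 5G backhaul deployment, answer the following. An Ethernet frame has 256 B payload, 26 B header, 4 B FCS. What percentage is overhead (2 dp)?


Given: payload = 256 B, header = 26 B, trailer = 4 B
Overhead bytes = header + trailer = 26 + 4 = 30
Total frame = payload + overhead = 256 + 30 = 286
Overhead % = 30 / 286 * 100 = 10.4895% -> 10.49% (2 dp)

10.49


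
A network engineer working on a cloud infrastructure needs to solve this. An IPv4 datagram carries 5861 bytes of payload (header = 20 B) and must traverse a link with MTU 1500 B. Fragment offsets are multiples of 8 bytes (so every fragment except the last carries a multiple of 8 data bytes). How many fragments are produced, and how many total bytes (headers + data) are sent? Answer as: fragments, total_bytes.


Max data per non-final fragment = floor((MTU - header)/8)*8 = floor((1500 - 20)/8)*8 = floor(1480/8)*8 = 1480 B
Final fragment needs no 8-byte alignment: it can carry up to MTU - header = 1480 B
Non-final fragments needed = ceil((payload - 1480) / 1480) = ceil(4381/1480) = ceil(2.9601) = 3
Number of fragments = 3 + 1 = 4
Fragment sizes (data): 3 * 1480 B + 1421 B (last, 1421 <= 1480 OK)
Total bytes sent = payload + n_frags * header = 5861 + 4*20 = 5861 + 80 = 5941 B

4, 5941


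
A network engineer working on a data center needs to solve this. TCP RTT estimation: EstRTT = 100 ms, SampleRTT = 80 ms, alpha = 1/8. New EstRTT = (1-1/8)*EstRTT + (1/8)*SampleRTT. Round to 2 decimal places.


Given: EstRTT = 100 ms, SampleRTT = 80 ms, alpha = 1/8
New EstRTT = (1 - alpha) * EstRTT + alpha * SampleRTT
(7/8) * 100 = 87.5
(1/8) * 80 = 10
New EstRTT = 87.5 + 10 = 97.5 ms -> 97.50 ms (2 dp)

97.50


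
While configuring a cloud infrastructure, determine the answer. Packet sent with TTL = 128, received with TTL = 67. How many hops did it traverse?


Given: initial TTL = 128, received TTL = 67
Hops = initial TTL - received TTL
Hops = 128 - 67 = 61

61


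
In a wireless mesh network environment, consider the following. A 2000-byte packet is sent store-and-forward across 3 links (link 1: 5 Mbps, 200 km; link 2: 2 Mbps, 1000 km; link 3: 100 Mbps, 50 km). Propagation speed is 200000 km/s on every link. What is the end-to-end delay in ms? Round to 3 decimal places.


Packet = 2000 bytes = 16000 bits. Store-and-forward: sum (t_trans + t_prop) per link.
Link 1: t_trans = 16000/(5*10^6) s = 3.2000 ms; t_prop = 200/200000 s = 1.0000 ms; subtotal = 4.2000 ms
Link 2: t_trans = 16000/(2*10^6) s = 8.0000 ms; t_prop = 1000/200000 s = 5.0000 ms; subtotal = 13.0000 ms
Link 3: t_trans = 16000/(100*10^6) s = 0.1600 ms; t_prop = 50/200000 s = 0.2500 ms; subtotal = 0.4100 ms
End-to-end = 4.2000 + 13.0000 + 0.4100 = 17.6100 ms -> 17.610 ms (3 dp)

17.610


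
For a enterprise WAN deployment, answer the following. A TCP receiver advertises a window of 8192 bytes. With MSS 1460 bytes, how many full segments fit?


Given: RWND = 8192 bytes, MSS = 1460 bytes
Full segments = floor(RWND / MSS)
Full segments = floor(8192 / 1460)
Full segments = floor(5.611) = 5

5


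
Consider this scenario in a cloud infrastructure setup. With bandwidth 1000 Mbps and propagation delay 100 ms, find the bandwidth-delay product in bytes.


Given: bandwidth = 1000 Mbps, delay = 100 ms
BDP in bits = 1000 * 10^6 * 100 / 1000
BDP in bits = 100000000
BDP in bytes = 100000000 / 8 = 12500000

12500000


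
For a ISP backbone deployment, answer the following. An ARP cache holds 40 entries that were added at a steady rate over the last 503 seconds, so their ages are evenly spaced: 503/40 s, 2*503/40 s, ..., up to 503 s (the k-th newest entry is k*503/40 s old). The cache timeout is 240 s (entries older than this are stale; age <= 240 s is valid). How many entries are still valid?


Ages are k * 503/40 s for k = 1..40 (spacing = 12.5750 s).
Entry k is valid iff k * 503/40 <= 240 iff k <= 40 * 240 / 503 = 19.0855
n_valid = floor(19.0855) = 19
(n_stale = 40 - 19 = 21)

19


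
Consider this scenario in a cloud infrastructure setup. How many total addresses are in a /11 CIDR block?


Given: CIDR prefix /11
Host bits = 32 - 11 = 21
Total addresses = 2^21 = 2097152

2097152


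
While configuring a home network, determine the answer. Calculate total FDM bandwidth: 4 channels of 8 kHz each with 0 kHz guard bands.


Given: 4 channels, 8 kHz each, guard = 0 kHz
Channel bandwidth = 4 * 8 = 32 kHz
Guard bands = 3 gaps * 0 kHz = 0 kHz
Total = 32 + 0 = 32 kHz

32


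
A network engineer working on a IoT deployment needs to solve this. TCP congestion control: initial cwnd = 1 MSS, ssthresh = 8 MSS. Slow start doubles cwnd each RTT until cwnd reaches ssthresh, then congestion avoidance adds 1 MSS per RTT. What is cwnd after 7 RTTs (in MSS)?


RTT 0: cwnd = 1 MSS (initial)
RTT 1: cwnd = 2 MSS (slow start, doubled)
RTT 2: cwnd = 4 MSS (slow start, doubled)
RTT 3: cwnd = 8 MSS (slow start, doubled)
RTT 4: cwnd = 9 MSS (congestion avoidance, +1)
RTT 5: cwnd = 10 MSS (congestion avoidance, +1)
RTT 6: cwnd = 11 MSS (congestion avoidance, +1)
RTT 7: cwnd = 12 MSS (congestion avoidance, +1)

12


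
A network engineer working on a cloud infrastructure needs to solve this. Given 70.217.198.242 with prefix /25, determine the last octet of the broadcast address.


Given: IP = 70.217.198.242, prefix = /25
Host bits = 32 - 25 = 7
Network last octet = 242 AND mask = 128
Host part size = 2^7 - 1 = 127
Broadcast last octet = 128 OR 127 = 255

255


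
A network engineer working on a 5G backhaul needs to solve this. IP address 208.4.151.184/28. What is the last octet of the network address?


Given: IP = 208.4.151.184, prefix = /28
Subnet mask = 255.255.255.240
Last octet of IP: 184
Last octet of mask: 240
Network last octet = 184 AND 240 = 176

176


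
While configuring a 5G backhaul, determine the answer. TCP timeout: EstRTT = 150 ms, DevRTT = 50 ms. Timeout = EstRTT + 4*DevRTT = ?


Given: EstRTT = 150 ms, DevRTT = 50 ms
Timeout = EstRTT + 4 * DevRTT
4 * DevRTT = 4 * 50 = 200
Timeout = 150 + 200 = 350 ms

350


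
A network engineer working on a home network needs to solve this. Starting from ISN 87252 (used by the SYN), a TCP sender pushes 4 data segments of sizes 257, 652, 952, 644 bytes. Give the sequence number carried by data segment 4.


The SYN occupies sequence number ISN = 87252, so the first data byte is ISN + 1 = 87253.
SEQ of data segment i = (ISN + 1) + sum of payload sizes of segments 1..i-1.
Segment 1: SEQ = 87253, payload = 257 bytes
Segment 2: SEQ = 87510, payload = 652 bytes
Segment 3: SEQ = 88162, payload = 952 bytes
Segment 4: SEQ = 89114, payload = 644 bytes
SEQ of segment 4 = 87253 + 257 + 652 + 952 = 89114

89114


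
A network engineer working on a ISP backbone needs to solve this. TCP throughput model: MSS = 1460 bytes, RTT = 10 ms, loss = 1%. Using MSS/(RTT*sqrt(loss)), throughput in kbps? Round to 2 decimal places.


Given: MSS = 1460 bytes, RTT = 10 ms, loss = 1%
RTT in seconds = 10 / 1000 = 0.01
Loss rate = 1% = 0.01
sqrt(loss) = sqrt(0.01) = 0.1
Throughput (bytes/s) = 1460 / (0.01 * 0.1) = 1460000.0000
Throughput (kbps) = 1460000.0000 * 8 / 1000 = 11680.000000 -> 11680.00 kbps (2 dp)

11680.00


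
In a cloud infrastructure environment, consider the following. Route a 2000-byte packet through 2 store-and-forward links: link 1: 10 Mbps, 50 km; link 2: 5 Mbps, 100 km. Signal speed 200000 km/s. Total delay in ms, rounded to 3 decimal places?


Packet = 2000 bytes = 16000 bits. Store-and-forward: sum (t_trans + t_prop) per link.
Link 1: t_trans = 16000/(10*10^6) s = 1.6000 ms; t_prop = 50/200000 s = 0.2500 ms; subtotal = 1.8500 ms
Link 2: t_trans = 16000/(5*10^6) s = 3.2000 ms; t_prop = 100/200000 s = 0.5000 ms; subtotal = 3.7000 ms
End-to-end = 1.8500 + 3.7000 = 5.5500 ms -> 5.550 ms (3 dp)

5.550


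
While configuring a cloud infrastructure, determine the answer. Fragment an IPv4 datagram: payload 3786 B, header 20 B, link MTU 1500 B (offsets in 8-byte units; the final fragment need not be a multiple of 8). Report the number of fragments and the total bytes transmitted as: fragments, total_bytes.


Max data per non-final fragment = floor((MTU - header)/8)*8 = floor((1500 - 20)/8)*8 = floor(1480/8)*8 = 1480 B
Final fragment needs no 8-byte alignment: it can carry up to MTU - header = 1480 B
Non-final fragments needed = ceil((payload - 1480) / 1480) = ceil(2306/1480) = ceil(1.5581) = 2
Number of fragments = 2 + 1 = 3
Fragment sizes (data): 2 * 1480 B + 826 B (last, 826 <= 1480 OK)
Total bytes sent = payload + n_frags * header = 3786 + 3*20 = 3786 + 60 = 3846 B

3, 3846


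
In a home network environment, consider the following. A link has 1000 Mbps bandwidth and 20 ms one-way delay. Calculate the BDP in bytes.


Given: bandwidth = 1000 Mbps, delay = 20 ms
BDP in bits = 1000 * 10^6 * 20 / 1000
BDP in bits = 20000000
BDP in bytes = 20000000 / 8 = 2500000

2500000


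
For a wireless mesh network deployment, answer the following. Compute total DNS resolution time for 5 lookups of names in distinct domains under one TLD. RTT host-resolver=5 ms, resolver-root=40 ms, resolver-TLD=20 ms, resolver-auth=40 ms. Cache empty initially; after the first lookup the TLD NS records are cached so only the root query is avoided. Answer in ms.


Lookup 1 (cold cache): local + root + TLD + auth = 5 + 40 + 20 + 40 = 105 ms
Lookups 2..5 (TLD NS cached -> skip root; new domain -> still ask TLD and auth): local + TLD + auth = 5 + 20 + 40 = 65 ms each
Remaining 4 lookups: 4 * 65 = 260 ms
Total = 105 + 260 = 365 ms

365


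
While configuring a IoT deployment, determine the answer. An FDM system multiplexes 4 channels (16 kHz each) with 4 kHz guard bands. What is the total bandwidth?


Given: 4 channels, 16 kHz each, guard = 4 kHz
Channel bandwidth = 4 * 16 = 64 kHz
Guard bands = 3 gaps * 4 kHz = 12 kHz
Total = 64 + 12 = 76 kHz

76


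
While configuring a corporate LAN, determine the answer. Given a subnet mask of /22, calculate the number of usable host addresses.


Given: subnet mask /22
Host bits = 32 - 22 = 10
Total addresses = 2^10 = 1024
Usable hosts = 1024 - 2 (network + broadcast) = 1022

1022


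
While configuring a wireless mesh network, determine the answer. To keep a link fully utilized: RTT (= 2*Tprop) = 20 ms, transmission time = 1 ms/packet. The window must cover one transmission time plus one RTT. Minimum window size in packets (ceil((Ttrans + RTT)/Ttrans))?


Given: Ttrans = 1 ms, RTT = 20 ms (= 2 * Tprop, Tprop = 10 ms)
Time until first ACK returns = Ttrans + RTT = 1 + 20 = 21 ms
Need W * Ttrans >= Ttrans + RTT  ->  W >= (Ttrans + RTT) / Ttrans
(Ttrans + RTT) / Ttrans = 21 / 1 = 21
W_min = ceil(21) = 21

21


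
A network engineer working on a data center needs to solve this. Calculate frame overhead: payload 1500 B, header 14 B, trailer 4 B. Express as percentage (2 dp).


Given: payload = 1500 B, header = 14 B, trailer = 4 B
Overhead bytes = header + trailer = 14 + 4 = 18
Total frame = payload + overhead = 1500 + 18 = 1518
Overhead % = 18 / 1518 * 100 = 1.1858% -> 1.19% (2 dp)

1.19


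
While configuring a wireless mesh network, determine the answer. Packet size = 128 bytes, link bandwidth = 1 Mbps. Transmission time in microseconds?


Given: packet = 128 bytes, bandwidth = 1 Mbps
Packet in bits = 128 * 8 = 1024 bits
Bandwidth = 1 * 10^6 = 1000000 bps
Time = 1024 / 1000000 seconds
Time in us = 1024 * 10^6 / 1000000 = 1024

1024


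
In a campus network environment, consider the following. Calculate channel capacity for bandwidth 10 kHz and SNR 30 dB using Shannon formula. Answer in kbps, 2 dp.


Given: B = 10 kHz, SNR = 30 dB
SNR linear = 10^(30/10) = 1000
1 + SNR = 1001
log2(1001) = 9.9672262588
C = 10 * 1000 * 9.9672262588 = 99672.2626 bps
C = 99.672263 kbps -> 99.67 kbps (2 dp)

99.67


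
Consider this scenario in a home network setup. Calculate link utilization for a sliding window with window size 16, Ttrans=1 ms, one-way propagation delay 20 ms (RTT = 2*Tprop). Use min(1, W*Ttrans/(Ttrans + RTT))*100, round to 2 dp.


Given: W = 16, Ttrans = 1 ms, RTT = 40 ms (= 2 * Tprop, Tprop = 20 ms)
Cycle time = Ttrans + RTT = 1 + 40 = 41 ms (first packet sent until its ACK returns)
W * Ttrans = 16 * 1 = 16 ms of sending per cycle
W * Ttrans / (Ttrans + RTT) = 16 / 41 = 0.390244
U = min(1, 0.390244) = 0.390244
U% = 39.02%

39.02


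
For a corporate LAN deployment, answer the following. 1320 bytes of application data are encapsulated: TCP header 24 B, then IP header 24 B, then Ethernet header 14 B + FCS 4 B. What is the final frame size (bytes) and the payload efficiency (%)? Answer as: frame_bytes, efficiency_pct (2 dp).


TCP segment = 1320 + 24 = 1344 B
IP packet = 1344 + 24 = 1368 B
Ethernet frame = 1368 + 14 + 4 = 1386 B
Efficiency = app / frame = 1320 / 1386 = 0.952381 = 95.2381% -> 95.24% (2 dp)

1386, 95.24


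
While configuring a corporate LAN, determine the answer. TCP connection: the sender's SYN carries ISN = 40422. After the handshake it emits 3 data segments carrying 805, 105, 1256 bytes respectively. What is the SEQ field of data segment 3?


The SYN occupies sequence number ISN = 40422, so the first data byte is ISN + 1 = 40423.
SEQ of data segment i = (ISN + 1) + sum of payload sizes of segments 1..i-1.
Segment 1: SEQ = 40423, payload = 805 bytes
Segment 2: SEQ = 41228, payload = 105 bytes
Segment 3: SEQ = 41333, payload = 1256 bytes
SEQ of segment 3 = 40423 + 805 + 105 = 41333

41333


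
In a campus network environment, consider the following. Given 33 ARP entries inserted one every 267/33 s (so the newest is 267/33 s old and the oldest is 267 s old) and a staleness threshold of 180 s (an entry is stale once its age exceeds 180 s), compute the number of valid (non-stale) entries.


Ages are k * 267/33 s for k = 1..33 (spacing = 8.0909 s).
Entry k is valid iff k * 267/33 <= 180 iff k <= 33 * 180 / 267 = 22.2472
n_valid = floor(22.2472) = 22
(n_stale = 33 - 22 = 11)

22


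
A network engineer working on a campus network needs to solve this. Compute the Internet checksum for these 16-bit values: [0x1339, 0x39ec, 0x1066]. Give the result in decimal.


Given words: [0x1339, 0x39ec, 0x1066]
Step 1: Sum all words
Raw sum = 4921 + 14828 + 4198 = 23947
One's complement = ~23947 & 0xFFFF = 41588

41588


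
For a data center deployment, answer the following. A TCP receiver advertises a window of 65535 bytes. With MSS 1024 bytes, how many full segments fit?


Given: RWND = 65535 bytes, MSS = 1024 bytes
Full segments = floor(RWND / MSS)
Full segments = floor(65535 / 1024)
Full segments = floor(63.999) = 63

63


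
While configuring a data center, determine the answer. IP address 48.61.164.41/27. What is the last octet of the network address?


Given: IP = 48.61.164.41, prefix = /27
Subnet mask = 255.255.255.224
Last octet of IP: 41
Last octet of mask: 224
Network last octet = 41 AND 224 = 32

32


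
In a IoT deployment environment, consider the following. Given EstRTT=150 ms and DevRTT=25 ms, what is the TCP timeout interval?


Given: EstRTT = 150 ms, DevRTT = 25 ms
Timeout = EstRTT + 4 * DevRTT
4 * DevRTT = 4 * 25 = 100
Timeout = 150 + 100 = 250 ms

250


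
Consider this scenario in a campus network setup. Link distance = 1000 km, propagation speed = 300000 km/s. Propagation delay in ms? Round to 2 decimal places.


Given: distance = 1000 km, speed = 300000 km/s
Delay = distance / speed = 1000 / 300000 seconds
Delay in ms = 1000 * 1000 / 300000
Delay = 3.3333 ms
Rounded to 2 dp = 3.33 ms

3.33


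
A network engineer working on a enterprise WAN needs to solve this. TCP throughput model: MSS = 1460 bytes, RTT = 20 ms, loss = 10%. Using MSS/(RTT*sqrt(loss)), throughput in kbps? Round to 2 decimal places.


Given: MSS = 1460 bytes, RTT = 20 ms, loss = 10%
RTT in seconds = 20 / 1000 = 0.02
Loss rate = 10% = 0.1
sqrt(loss) = sqrt(0.1) = 0.316227766017
Throughput (bytes/s) = 1460 / (0.02 * 0.316227766017) = 230846.2692
Throughput (kbps) = 230846.2692 * 8 / 1000 = 1846.770154 -> 1846.77 kbps (2 dp)

1846.77


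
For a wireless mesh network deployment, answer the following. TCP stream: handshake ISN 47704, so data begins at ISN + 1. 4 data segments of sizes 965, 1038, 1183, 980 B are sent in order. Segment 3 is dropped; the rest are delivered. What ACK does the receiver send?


SYN uses sequence number 47704; first data byte = ISN + 1 = 47705.
Segment 1: SEQ = 47705, len = 965 B, covers [47705, 48669]
Segment 2: SEQ = 48670, len = 1038 B, covers [48670, 49707]
Segment 3: SEQ = 49708, len = 1183 B, covers [49708, 50890] [LOST]
Segment 4: SEQ = 50891, len = 980 B, covers [50891, 51870]
In-order data received: bytes [47705, 49707] (segments 1..2).
Segment 3 missing -> gap begins at byte 49708; later segments buffered out of order.
Cumulative ACK = next expected in-order byte = 47705 + 965 + 1038 = 49708

49708


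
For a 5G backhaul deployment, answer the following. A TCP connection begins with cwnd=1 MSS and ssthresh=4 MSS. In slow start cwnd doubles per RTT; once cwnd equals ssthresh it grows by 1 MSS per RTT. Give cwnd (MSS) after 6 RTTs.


RTT 0: cwnd = 1 MSS (initial)
RTT 1: cwnd = 2 MSS (slow start, doubled)
RTT 2: cwnd = 4 MSS (slow start, doubled)
RTT 3: cwnd = 5 MSS (congestion avoidance, +1)
RTT 4: cwnd = 6 MSS (congestion avoidance, +1)
RTT 5: cwnd = 7 MSS (congestion avoidance, +1)
RTT 6: cwnd = 8 MSS (congestion avoidance, +1)

8


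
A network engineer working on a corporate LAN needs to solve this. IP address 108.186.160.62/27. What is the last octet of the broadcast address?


Given: IP = 108.186.160.62, prefix = /27
Host bits = 32 - 27 = 5
Network last octet = 62 AND mask = 32
Host part size = 2^5 - 1 = 31
Broadcast last octet = 32 OR 31 = 63

63


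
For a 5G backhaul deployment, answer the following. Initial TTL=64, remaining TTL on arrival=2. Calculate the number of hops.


Given: initial TTL = 64, received TTL = 2
Hops = initial TTL - received TTL
Hops = 64 - 2 = 62

62


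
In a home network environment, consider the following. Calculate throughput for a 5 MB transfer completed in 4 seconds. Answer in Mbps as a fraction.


Given: file = 5 MB, time = 4 s
File in Mb = 5 * 8 = 40 Mb
Throughput = 40 / 4 Mbps
Throughput = 10 Mbps

10


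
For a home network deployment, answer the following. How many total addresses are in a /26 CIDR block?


Given: CIDR prefix /26
Host bits = 32 - 26 = 6
Total addresses = 2^6 = 64

64


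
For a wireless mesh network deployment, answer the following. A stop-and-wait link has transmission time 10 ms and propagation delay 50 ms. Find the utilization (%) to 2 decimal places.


Given: Ttrans = 10 ms, Tprop = 50 ms
RTT = 2 * Tprop = 2 * 50 = 100 ms
U = Ttrans / (Ttrans + RTT)
U = 10 / (10 + 100)
U = 10 / 110 = 0.090909
U% = 9.09%

9.09


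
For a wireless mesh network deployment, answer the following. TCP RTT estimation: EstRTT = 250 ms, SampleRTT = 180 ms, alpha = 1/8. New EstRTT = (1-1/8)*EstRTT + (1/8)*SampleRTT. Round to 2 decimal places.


Given: EstRTT = 250 ms, SampleRTT = 180 ms, alpha = 1/8
New EstRTT = (1 - alpha) * EstRTT + alpha * SampleRTT
(7/8) * 250 = 218.75
(1/8) * 180 = 22.5
New EstRTT = 218.75 + 22.5 = 241.25 ms -> 241.25 ms (2 dp)

241.25


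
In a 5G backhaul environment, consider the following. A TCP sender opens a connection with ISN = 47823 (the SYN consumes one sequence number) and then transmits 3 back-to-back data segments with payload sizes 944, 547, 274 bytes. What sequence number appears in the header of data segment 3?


The SYN occupies sequence number ISN = 47823, so the first data byte is ISN + 1 = 47824.
SEQ of data segment i = (ISN + 1) + sum of payload sizes of segments 1..i-1.
Segment 1: SEQ = 47824, payload = 944 bytes
Segment 2: SEQ = 48768, payload = 547 bytes
Segment 3: SEQ = 49315, payload = 274 bytes
SEQ of segment 3 = 47824 + 944 + 547 = 49315

49315


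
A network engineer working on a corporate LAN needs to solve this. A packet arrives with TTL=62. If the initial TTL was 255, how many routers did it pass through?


Given: initial TTL = 255, received TTL = 62
Hops = initial TTL - received TTL
Hops = 255 - 62 = 193

193


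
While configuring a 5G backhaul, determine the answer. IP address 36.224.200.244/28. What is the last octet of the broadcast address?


Given: IP = 36.224.200.244, prefix = /28
Host bits = 32 - 28 = 4
Network last octet = 244 AND mask = 240
Host part size = 2^4 - 1 = 15
Broadcast last octet = 240 OR 15 = 255

255


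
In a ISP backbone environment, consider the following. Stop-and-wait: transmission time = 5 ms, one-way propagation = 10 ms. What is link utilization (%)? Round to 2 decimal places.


Given: Ttrans = 5 ms, Tprop = 10 ms
RTT = 2 * Tprop = 2 * 10 = 20 ms
U = Ttrans / (Ttrans + RTT)
U = 5 / (5 + 20)
U = 5 / 25 = 0.2
U% = 20.00%

20.00


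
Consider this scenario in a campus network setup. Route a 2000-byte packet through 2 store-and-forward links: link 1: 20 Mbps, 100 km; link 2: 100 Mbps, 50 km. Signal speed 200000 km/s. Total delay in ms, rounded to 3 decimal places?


Packet = 2000 bytes = 16000 bits. Store-and-forward: sum (t_trans + t_prop) per link.
Link 1: t_trans = 16000/(20*10^6) s = 0.8000 ms; t_prop = 100/200000 s = 0.5000 ms; subtotal = 1.3000 ms
Link 2: t_trans = 16000/(100*10^6) s = 0.1600 ms; t_prop = 50/200000 s = 0.2500 ms; subtotal = 0.4100 ms
End-to-end = 1.3000 + 0.4100 = 1.7100 ms -> 1.710 ms (3 dp)

1.710


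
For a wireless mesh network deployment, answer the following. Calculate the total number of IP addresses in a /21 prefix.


Given: CIDR prefix /21
Host bits = 32 - 21 = 11
Total addresses = 2^11 = 2048

2048


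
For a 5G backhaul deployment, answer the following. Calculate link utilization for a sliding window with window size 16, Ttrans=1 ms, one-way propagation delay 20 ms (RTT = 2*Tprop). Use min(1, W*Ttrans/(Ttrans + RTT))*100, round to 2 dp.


Given: W = 16, Ttrans = 1 ms, RTT = 40 ms (= 2 * Tprop, Tprop = 20 ms)
Cycle time = Ttrans + RTT = 1 + 40 = 41 ms (first packet sent until its ACK returns)
W * Ttrans = 16 * 1 = 16 ms of sending per cycle
W * Ttrans / (Ttrans + RTT) = 16 / 41 = 0.390244
U = min(1, 0.390244) = 0.390244
U% = 39.02%

39.02


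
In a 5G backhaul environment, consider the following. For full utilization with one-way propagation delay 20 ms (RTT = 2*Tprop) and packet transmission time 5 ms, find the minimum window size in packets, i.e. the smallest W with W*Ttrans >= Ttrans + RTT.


Given: Ttrans = 5 ms, RTT = 40 ms (= 2 * Tprop, Tprop = 20 ms)
Time until first ACK returns = Ttrans + RTT = 5 + 40 = 45 ms
Need W * Ttrans >= Ttrans + RTT  ->  W >= (Ttrans + RTT) / Ttrans
(Ttrans + RTT) / Ttrans = 45 / 5 = 9
W_min = ceil(9) = 9

9


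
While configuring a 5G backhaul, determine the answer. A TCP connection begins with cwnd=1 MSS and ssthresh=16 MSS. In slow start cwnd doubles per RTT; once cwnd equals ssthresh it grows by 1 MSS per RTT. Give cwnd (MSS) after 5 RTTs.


RTT 0: cwnd = 1 MSS (initial)
RTT 1: cwnd = 2 MSS (slow start, doubled)
RTT 2: cwnd = 4 MSS (slow start, doubled)
RTT 3: cwnd = 8 MSS (slow start, doubled)
RTT 4: cwnd = 16 MSS (slow start, doubled)
RTT 5: cwnd = 17 MSS (congestion avoidance, +1)

17


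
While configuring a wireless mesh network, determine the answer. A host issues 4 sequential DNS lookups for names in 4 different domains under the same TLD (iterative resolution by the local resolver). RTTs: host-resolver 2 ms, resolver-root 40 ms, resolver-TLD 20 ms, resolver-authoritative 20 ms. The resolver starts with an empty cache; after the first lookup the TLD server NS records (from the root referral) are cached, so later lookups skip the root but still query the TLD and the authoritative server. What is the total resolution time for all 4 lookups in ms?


Lookup 1 (cold cache): local + root + TLD + auth = 2 + 40 + 20 + 20 = 82 ms
Lookups 2..4 (TLD NS cached -> skip root; new domain -> still ask TLD and auth): local + TLD + auth = 2 + 20 + 20 = 42 ms each
Remaining 3 lookups: 3 * 42 = 126 ms
Total = 82 + 126 = 208 ms

208


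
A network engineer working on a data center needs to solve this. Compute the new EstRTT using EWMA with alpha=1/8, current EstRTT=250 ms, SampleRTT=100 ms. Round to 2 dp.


Given: EstRTT = 250 ms, SampleRTT = 100 ms, alpha = 1/8
New EstRTT = (1 - alpha) * EstRTT + alpha * SampleRTT
(7/8) * 250 = 218.75
(1/8) * 100 = 12.5
New EstRTT = 218.75 + 12.5 = 231.25 ms -> 231.25 ms (2 dp)

231.25


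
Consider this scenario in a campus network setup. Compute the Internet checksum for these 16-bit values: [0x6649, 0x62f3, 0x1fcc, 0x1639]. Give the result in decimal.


Given words: [0x6649, 0x62f3, 0x1fcc, 0x1639]
Step 1: Sum all words
Raw sum = 26185 + 25331 + 8140 + 5689 = 65345
One's complement = ~65345 & 0xFFFF = 190

190


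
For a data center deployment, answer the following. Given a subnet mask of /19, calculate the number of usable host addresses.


Given: subnet mask /19
Host bits = 32 - 19 = 13
Total addresses = 2^13 = 8192
Usable hosts = 8192 - 2 (network + broadcast) = 8190

8190


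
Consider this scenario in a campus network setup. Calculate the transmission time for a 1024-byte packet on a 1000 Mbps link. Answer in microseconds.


Given: packet = 1024 bytes, bandwidth = 1000 Mbps
Packet in bits = 1024 * 8 = 8192 bits
Bandwidth = 1000 * 10^6 = 1000000000 bps
Time = 8192 / 1000000000 seconds
Time in us = 8192 * 10^6 / 1000000000 = 8.192

8.192


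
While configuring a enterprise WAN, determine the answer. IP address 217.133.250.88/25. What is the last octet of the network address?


Given: IP = 217.133.250.88, prefix = /25
Subnet mask = 255.255.255.128
Last octet of IP: 88
Last octet of mask: 128
Network last octet = 88 AND 128 = 0

0


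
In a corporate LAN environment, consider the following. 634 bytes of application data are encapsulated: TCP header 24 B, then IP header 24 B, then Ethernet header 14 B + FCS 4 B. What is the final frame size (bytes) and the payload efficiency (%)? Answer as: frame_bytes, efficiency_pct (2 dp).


TCP segment = 634 + 24 = 658 B
IP packet = 658 + 24 = 682 B
Ethernet frame = 682 + 14 + 4 = 700 B
Efficiency = app / frame = 634 / 700 = 0.905714 = 90.5714% -> 90.57% (2 dp)

700, 90.57


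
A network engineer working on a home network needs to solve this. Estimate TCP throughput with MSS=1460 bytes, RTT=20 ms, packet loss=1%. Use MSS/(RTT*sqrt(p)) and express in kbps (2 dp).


Given: MSS = 1460 bytes, RTT = 20 ms, loss = 1%
RTT in seconds = 20 / 1000 = 0.02
Loss rate = 1% = 0.01
sqrt(loss) = sqrt(0.01) = 0.1
Throughput (bytes/s) = 1460 / (0.02 * 0.1) = 730000.0000
Throughput (kbps) = 730000.0000 * 8 / 1000 = 5840.000000 -> 5840.00 kbps (2 dp)

5840.00


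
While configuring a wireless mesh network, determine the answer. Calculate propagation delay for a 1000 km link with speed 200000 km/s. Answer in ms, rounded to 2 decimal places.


Given: distance = 1000 km, speed = 200000 km/s
Delay = distance / speed = 1000 / 200000 seconds
Delay in ms = 1000 * 1000 / 200000
Delay = 5.0000 ms
Rounded to 2 dp = 5.00 ms

5.00


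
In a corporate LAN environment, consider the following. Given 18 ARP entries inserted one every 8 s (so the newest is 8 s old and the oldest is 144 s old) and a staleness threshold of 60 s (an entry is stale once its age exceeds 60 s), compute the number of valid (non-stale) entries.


Ages are k * 144/18 s for k = 1..18 (spacing = 8.0000 s).
Entry k is valid iff k * 144/18 <= 60 iff k <= 18 * 60 / 144 = 7.5000
n_valid = floor(7.5000) = 7
(n_stale = 18 - 7 = 11)

7


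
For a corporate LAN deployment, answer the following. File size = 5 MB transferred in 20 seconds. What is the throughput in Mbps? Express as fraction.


Given: file = 5 MB, time = 20 s
File in Mb = 5 * 8 = 40 Mb
Throughput = 40 / 20 Mbps
Throughput = 2 Mbps

2


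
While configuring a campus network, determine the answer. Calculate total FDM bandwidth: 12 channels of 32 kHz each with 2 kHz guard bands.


Given: 12 channels, 32 kHz each, guard = 2 kHz
Channel bandwidth = 12 * 32 = 384 kHz
Guard bands = 11 gaps * 2 kHz = 22 kHz
Total = 384 + 22 = 406 kHz

406


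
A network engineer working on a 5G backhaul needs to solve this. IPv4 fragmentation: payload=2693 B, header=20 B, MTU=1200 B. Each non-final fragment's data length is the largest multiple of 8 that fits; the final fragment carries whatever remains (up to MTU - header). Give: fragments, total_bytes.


Max data per non-final fragment = floor((MTU - header)/8)*8 = floor((1200 - 20)/8)*8 = floor(1180/8)*8 = 1176 B
Final fragment needs no 8-byte alignment: it can carry up to MTU - header = 1180 B
Non-final fragments needed = ceil((payload - 1180) / 1176) = ceil(1513/1176) = ceil(1.2866) = 2
Number of fragments = 2 + 1 = 3
Fragment sizes (data): 2 * 1176 B + 341 B (last, 341 <= 1180 OK)
Total bytes sent = payload + n_frags * header = 2693 + 3*20 = 2693 + 60 = 2753 B

3, 2753


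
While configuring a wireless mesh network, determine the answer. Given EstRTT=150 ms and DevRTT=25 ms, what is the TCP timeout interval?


Given: EstRTT = 150 ms, DevRTT = 25 ms
Timeout = EstRTT + 4 * DevRTT
4 * DevRTT = 4 * 25 = 100
Timeout = 150 + 100 = 250 ms

250


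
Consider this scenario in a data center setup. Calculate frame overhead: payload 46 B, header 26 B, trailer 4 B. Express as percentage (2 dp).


Given: payload = 46 B, header = 26 B, trailer = 4 B
Overhead bytes = header + trailer = 26 + 4 = 30
Total frame = payload + overhead = 46 + 30 = 76
Overhead % = 30 / 76 * 100 = 39.4737% -> 39.47% (2 dp)

39.47


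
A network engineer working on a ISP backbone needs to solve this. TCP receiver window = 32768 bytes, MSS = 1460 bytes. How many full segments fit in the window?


Given: RWND = 32768 bytes, MSS = 1460 bytes
Full segments = floor(RWND / MSS)
Full segments = floor(32768 / 1460)
Full segments = floor(22.4438) = 22

22


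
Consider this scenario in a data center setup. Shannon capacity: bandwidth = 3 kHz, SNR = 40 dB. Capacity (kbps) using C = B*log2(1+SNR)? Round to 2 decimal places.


Given: B = 3 kHz, SNR = 40 dB
SNR linear = 10^(40/10) = 10000
1 + SNR = 10001
log2(10001) = 13.2878566418
C = 3 * 1000 * 13.2878566418 = 39863.5699 bps
C = 39.863570 kbps -> 39.86 kbps (2 dp)

39.86


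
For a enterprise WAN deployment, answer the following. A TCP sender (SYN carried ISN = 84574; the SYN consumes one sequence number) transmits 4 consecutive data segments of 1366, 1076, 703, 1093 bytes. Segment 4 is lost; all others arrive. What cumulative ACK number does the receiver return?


SYN uses sequence number 84574; first data byte = ISN + 1 = 84575.
Segment 1: SEQ = 84575, len = 1366 B, covers [84575, 85940]
Segment 2: SEQ = 85941, len = 1076 B, covers [85941, 87016]
Segment 3: SEQ = 87017, len = 703 B, covers [87017, 87719]
Segment 4: SEQ = 87720, len = 1093 B, covers [87720, 88812] [LOST]
In-order data received: bytes [84575, 87719] (segments 1..3).
Segment 4 missing -> gap begins at byte 87720.
Cumulative ACK = next expected in-order byte = 84575 + 1366 + 1076 + 703 = 87720

87720


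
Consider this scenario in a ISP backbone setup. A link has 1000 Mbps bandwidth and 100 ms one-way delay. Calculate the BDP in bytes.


Given: bandwidth = 1000 Mbps, delay = 100 ms
BDP in bits = 1000 * 10^6 * 100 / 1000
BDP in bits = 100000000
BDP in bytes = 100000000 / 8 = 12500000

12500000


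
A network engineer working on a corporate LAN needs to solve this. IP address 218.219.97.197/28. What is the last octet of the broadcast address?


Given: IP = 218.219.97.197, prefix = /28
Host bits = 32 - 28 = 4
Network last octet = 197 AND mask = 192
Host part size = 2^4 - 1 = 15
Broadcast last octet = 192 OR 15 = 207

207


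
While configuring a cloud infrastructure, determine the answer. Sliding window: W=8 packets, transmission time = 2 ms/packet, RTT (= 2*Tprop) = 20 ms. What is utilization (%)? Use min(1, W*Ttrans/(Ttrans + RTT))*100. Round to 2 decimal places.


Given: W = 8, Ttrans = 2 ms, RTT = 20 ms (= 2 * Tprop, Tprop = 10 ms)
Cycle time = Ttrans + RTT = 2 + 20 = 22 ms (first packet sent until its ACK returns)
W * Ttrans = 8 * 2 = 16 ms of sending per cycle
W * Ttrans / (Ttrans + RTT) = 16 / 22 = 0.727273
U = min(1, 0.727273) = 0.727273
U% = 72.73%

72.73


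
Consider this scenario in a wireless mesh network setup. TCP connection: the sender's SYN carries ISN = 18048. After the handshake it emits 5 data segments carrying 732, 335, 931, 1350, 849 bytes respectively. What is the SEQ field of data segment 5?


The SYN occupies sequence number ISN = 18048, so the first data byte is ISN + 1 = 18049.
SEQ of data segment i = (ISN + 1) + sum of payload sizes of segments 1..i-1.
Segment 1: SEQ = 18049, payload = 732 bytes
Segment 2: SEQ = 18781, payload = 335 bytes
Segment 3: SEQ = 19116, payload = 931 bytes
Segment 4: SEQ = 20047, payload = 1350 bytes
Segment 5: SEQ = 21397, payload = 849 bytes
SEQ of segment 5 = 18049 + 732 + 335 + 931 + 1350 = 21397

21397


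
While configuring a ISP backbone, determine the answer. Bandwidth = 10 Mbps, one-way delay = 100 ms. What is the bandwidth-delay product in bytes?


Given: bandwidth = 10 Mbps, delay = 100 ms
BDP in bits = 10 * 10^6 * 100 / 1000
BDP in bits = 1000000
BDP in bytes = 1000000 / 8 = 125000

125000


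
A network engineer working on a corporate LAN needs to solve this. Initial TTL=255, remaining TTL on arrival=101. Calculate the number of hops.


Given: initial TTL = 255, received TTL = 101
Hops = initial TTL - received TTL
Hops = 255 - 101 = 154

154


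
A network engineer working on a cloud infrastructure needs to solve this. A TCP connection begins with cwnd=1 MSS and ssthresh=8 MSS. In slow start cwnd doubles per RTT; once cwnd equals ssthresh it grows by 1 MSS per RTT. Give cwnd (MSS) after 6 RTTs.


RTT 0: cwnd = 1 MSS (initial)
RTT 1: cwnd = 2 MSS (slow start, doubled)
RTT 2: cwnd = 4 MSS (slow start, doubled)
RTT 3: cwnd = 8 MSS (slow start, doubled)
RTT 4: cwnd = 9 MSS (congestion avoidance, +1)
RTT 5: cwnd = 10 MSS (congestion avoidance, +1)
RTT 6: cwnd = 11 MSS (congestion avoidance, +1)

11


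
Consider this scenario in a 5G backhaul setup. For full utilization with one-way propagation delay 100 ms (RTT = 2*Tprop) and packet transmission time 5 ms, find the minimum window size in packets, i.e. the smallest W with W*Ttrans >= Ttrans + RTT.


Given: Ttrans = 5 ms, RTT = 200 ms (= 2 * Tprop, Tprop = 100 ms)
Time until first ACK returns = Ttrans + RTT = 5 + 200 = 205 ms
Need W * Ttrans >= Ttrans + RTT  ->  W >= (Ttrans + RTT) / Ttrans
(Ttrans + RTT) / Ttrans = 205 / 5 = 41
W_min = ceil(41) = 41

41


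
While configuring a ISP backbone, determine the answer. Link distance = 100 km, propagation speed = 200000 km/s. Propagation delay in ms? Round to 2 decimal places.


Given: distance = 100 km, speed = 200000 km/s
Delay = distance / speed = 100 / 200000 seconds
Delay in ms = 100 * 1000 / 200000
Delay = 0.5000 ms
Rounded to 2 dp = 0.50 ms

0.50
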